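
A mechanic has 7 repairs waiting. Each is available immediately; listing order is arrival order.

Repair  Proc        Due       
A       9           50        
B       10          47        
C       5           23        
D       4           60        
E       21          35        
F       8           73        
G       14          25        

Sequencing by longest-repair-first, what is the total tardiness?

LPT (decreasing processing time): E G B A F C D.
E: 0→21, due 35, tardiness 0
G: 21→35, due 25, tardiness 10
B: 35→45, due 47, tardiness 0
A: 45→54, due 50, tardiness 4
F: 54→62, due 73, tardiness 0
C: 62→67, due 23, tardiness 44
D: 67→71, due 60, tardiness 11
Sum = 0+10+0+4+0+44+11 = 69.

69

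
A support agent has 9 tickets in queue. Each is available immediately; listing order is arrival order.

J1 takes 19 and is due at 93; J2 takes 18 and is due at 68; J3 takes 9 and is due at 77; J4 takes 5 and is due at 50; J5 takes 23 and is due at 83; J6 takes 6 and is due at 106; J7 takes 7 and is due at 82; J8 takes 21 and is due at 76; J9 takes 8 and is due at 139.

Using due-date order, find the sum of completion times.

EDD (increasing due date): J4 J2 J8 J3 J7 J5 J1 J6 J9.
J4: 0→5
J2: 5→23
J8: 23→44
J3: 44→53
J7: 53→60
J5: 60→83
J1: 83→102
J6: 102→108
J9: 108→116
Sum = 5+23+44+53+60+83+102+108+116 = 594.

594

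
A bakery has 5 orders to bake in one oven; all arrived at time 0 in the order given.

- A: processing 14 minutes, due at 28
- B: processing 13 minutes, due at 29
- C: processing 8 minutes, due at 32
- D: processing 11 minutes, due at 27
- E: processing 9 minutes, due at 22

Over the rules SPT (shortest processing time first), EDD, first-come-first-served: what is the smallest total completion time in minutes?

SPT (increasing processing time): C E D B A.
C: 0→8
E: 8→17
D: 17→28
B: 28→41
A: 41→55
Sum = 8+17+28+41+55 = 149.
EDD (increasing due date): E D A B C.
E: 0→9
D: 9→20
A: 20→34
B: 34→47
C: 47→55
Sum = 9+20+34+47+55 = 165.
FIFO (arrival order): A B C D E.
A: 0→14
B: 14→27
C: 27→35
D: 35→46
E: 46→55
Sum = 14+27+35+46+55 = 177.
SPT 149, EDD 165, FIFO 177 → minimum 149.

149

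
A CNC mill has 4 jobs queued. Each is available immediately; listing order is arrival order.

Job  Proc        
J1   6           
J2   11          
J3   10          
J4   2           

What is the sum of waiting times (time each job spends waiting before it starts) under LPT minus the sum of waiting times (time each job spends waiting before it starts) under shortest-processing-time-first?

31

LPT (decreasing processing time): J2 J3 J1 J4.
J2: waits 0, runs 0→11
J3: waits 11, runs 11→21
J1: waits 21, runs 21→27
J4: waits 27, runs 27→29
Sum = 0+11+21+27 = 59.
SPT (increasing processing time): J4 J1 J3 J2.
J4: waits 0, runs 0→2
J1: waits 2, runs 2→8
J3: waits 8, runs 8→18
J2: waits 18, runs 18→29
Sum = 0+2+8+18 = 28.
Difference = 59 − 28 = 31.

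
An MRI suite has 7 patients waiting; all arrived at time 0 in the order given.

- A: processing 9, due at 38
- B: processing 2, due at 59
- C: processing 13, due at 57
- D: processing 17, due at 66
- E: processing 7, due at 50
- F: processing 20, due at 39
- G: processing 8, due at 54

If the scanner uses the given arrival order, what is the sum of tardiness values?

51

FIFO (arrival order): A B C D E F G.
A: 0→9, due 38, tardiness 0
B: 9→11, due 59, tardiness 0
C: 11→24, due 57, tardiness 0
D: 24→41, due 66, tardiness 0
E: 41→48, due 50, tardiness 0
F: 48→68, due 39, tardiness 29
G: 68→76, due 54, tardiness 22
Sum = 0+0+0+0+0+29+22 = 51.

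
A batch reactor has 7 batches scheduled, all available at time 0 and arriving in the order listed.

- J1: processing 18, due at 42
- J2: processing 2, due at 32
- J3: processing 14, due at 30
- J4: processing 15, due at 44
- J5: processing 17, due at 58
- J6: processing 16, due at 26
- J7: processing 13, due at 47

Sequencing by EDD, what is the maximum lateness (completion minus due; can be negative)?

EDD (increasing due date): J6 J3 J2 J1 J4 J7 J5.
J6: 0→16, due 26, lateness -10
J3: 16→30, due 30, lateness 0
J2: 30→32, due 32, lateness 0
J1: 32→50, due 42, lateness 8
J4: 50→65, due 44, lateness 21
J7: 65→78, due 47, lateness 31
J5: 78→95, due 58, lateness 37
Maximum = 37.

37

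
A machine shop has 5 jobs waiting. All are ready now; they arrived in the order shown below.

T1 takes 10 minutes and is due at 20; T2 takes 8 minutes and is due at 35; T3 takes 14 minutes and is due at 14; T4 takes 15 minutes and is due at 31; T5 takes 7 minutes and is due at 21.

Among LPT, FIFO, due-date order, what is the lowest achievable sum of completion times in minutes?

LPT (decreasing processing time): T4 T3 T1 T2 T5.
T4: 0→15
T3: 15→29
T1: 29→39
T2: 39→47
T5: 47→54
Sum = 15+29+39+47+54 = 184.
FIFO (arrival order): T1 T2 T3 T4 T5.
T1: 0→10
T2: 10→18
T3: 18→32
T4: 32→47
T5: 47→54
Sum = 10+18+32+47+54 = 161.
EDD (increasing due date): T3 T1 T5 T4 T2.
T3: 0→14
T1: 14→24
T5: 24→31
T4: 31→46
T2: 46→54
Sum = 14+24+31+46+54 = 169.
LPT 184, FIFO 161, EDD 169 → minimum 161.

161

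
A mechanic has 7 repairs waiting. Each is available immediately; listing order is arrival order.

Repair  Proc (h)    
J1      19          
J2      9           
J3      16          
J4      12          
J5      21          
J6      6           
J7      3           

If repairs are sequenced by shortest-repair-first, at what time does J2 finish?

SPT (increasing processing time): J7 J6 J2 J4 J3 J1 J5.
J7: 0→3
J6: 3→9
J2: 9→18

18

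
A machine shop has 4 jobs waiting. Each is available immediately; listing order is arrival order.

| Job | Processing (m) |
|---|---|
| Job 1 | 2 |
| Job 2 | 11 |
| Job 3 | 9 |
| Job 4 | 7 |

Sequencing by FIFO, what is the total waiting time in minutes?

37

FIFO (arrival order): Job 1 Job 2 Job 3 Job 4.
Job 1: waits 0, runs 0→2
Job 2: waits 2, runs 2→13
Job 3: waits 13, runs 13→22
Job 4: waits 22, runs 22→29
Sum = 0+2+13+22 = 37.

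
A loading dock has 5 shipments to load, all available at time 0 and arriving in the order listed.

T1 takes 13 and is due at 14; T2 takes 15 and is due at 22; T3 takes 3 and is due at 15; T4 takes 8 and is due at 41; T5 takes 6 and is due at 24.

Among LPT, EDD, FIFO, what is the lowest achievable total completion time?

142

LPT (decreasing processing time): T2 T1 T4 T5 T3.
T2: 0→15
T1: 15→28
T4: 28→36
T5: 36→42
T3: 42→45
Sum = 15+28+36+42+45 = 166.
EDD (increasing due date): T1 T3 T2 T5 T4.
T1: 0→13
T3: 13→16
T2: 16→31
T5: 31→37
T4: 37→45
Sum = 13+16+31+37+45 = 142.
FIFO (arrival order): T1 T2 T3 T4 T5.
T1: 0→13
T2: 13→28
T3: 28→31
T4: 31→39
T5: 39→45
Sum = 13+28+31+39+45 = 156.
LPT 166, EDD 142, FIFO 156 → minimum 142.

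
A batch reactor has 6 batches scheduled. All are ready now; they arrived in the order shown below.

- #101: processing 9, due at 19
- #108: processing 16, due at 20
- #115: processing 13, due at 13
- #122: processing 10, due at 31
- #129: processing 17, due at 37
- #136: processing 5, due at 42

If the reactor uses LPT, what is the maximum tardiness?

46

LPT (decreasing processing time): #129 #108 #115 #122 #101 #136.
#129: 0→17, due 37, tardiness 0
#108: 17→33, due 20, tardiness 13
#115: 33→46, due 13, tardiness 33
#122: 46→56, due 31, tardiness 25
#101: 56→65, due 19, tardiness 46
#136: 65→70, due 42, tardiness 28
Maximum = 46.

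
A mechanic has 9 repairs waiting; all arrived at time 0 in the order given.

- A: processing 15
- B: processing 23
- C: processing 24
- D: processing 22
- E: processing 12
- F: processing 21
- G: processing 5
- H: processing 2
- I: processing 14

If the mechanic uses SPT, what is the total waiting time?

383

SPT (increasing processing time): H G E I A F D B C.
H: waits 0, runs 0→2
G: waits 2, runs 2→7
E: waits 7, runs 7→19
I: waits 19, runs 19→33
A: waits 33, runs 33→48
F: waits 48, runs 48→69
D: waits 69, runs 69→91
B: waits 91, runs 91→114
C: waits 114, runs 114→138
Sum = 0+2+7+19+33+48+69+91+114 = 383.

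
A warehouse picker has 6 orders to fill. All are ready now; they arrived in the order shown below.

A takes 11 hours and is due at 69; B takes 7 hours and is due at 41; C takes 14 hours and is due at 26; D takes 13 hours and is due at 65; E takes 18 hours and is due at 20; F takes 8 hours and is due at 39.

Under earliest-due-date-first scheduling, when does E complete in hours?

EDD (increasing due date): E C F B D A.
E: 0→18

18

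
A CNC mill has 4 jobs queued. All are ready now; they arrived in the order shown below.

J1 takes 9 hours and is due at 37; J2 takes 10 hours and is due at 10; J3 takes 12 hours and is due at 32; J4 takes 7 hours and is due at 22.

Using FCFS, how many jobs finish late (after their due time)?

2

FIFO (arrival order): J1 J2 J3 J4.
J1: 0→9, due 37, tardiness 0
J2: 9→19, due 10, tardiness 9
J3: 19→31, due 32, tardiness 0
J4: 31→38, due 22, tardiness 16
Late jobs: 2.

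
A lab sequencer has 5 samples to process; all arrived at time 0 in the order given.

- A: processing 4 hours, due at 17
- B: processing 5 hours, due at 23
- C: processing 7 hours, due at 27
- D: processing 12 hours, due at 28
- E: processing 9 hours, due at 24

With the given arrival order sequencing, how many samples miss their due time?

1

FIFO (arrival order): A B C D E.
A: 0→4, due 17, tardiness 0
B: 4→9, due 23, tardiness 0
C: 9→16, due 27, tardiness 0
D: 16→28, due 28, tardiness 0
E: 28→37, due 24, tardiness 13
Late samples: 1.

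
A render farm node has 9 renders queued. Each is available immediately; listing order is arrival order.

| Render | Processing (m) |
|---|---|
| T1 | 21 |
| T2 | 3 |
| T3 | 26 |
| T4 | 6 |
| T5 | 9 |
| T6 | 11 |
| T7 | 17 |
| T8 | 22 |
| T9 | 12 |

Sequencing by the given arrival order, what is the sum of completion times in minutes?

FIFO (arrival order): T1 T2 T3 T4 T5 T6 T7 T8 T9.
T1: 0→21
T2: 21→24
T3: 24→50
T4: 50→56
T5: 56→65
T6: 65→76
T7: 76→93
T8: 93→115
T9: 115→127
Sum = 21+24+50+56+65+76+93+115+127 = 627.

627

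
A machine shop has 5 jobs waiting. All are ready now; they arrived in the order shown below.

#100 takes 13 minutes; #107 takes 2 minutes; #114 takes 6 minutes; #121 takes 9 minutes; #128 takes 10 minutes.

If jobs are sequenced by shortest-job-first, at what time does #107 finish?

SPT (increasing processing time): #107 #114 #121 #128 #100.
#107: 0→2

2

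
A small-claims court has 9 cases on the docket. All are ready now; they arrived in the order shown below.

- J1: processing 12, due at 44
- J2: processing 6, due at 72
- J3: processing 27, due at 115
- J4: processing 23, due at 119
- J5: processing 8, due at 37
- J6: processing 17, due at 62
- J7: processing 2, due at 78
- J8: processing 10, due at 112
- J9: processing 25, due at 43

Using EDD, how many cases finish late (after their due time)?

EDD (increasing due date): J5 J9 J1 J6 J2 J7 J8 J3 J4.
J5: 0→8, due 37, tardiness 0
J9: 8→33, due 43, tardiness 0
J1: 33→45, due 44, tardiness 1
J6: 45→62, due 62, tardiness 0
J2: 62→68, due 72, tardiness 0
J7: 68→70, due 78, tardiness 0
J8: 70→80, due 112, tardiness 0
J3: 80→107, due 115, tardiness 0
J4: 107→130, due 119, tardiness 11
Late cases: 2.

2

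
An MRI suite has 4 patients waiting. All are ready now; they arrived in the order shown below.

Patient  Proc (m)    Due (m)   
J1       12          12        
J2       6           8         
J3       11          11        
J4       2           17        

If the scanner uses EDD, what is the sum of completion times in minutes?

83

EDD (increasing due date): J2 J3 J1 J4.
J2: 0→6
J3: 6→17
J1: 17→29
J4: 29→31
Sum = 6+17+29+31 = 83.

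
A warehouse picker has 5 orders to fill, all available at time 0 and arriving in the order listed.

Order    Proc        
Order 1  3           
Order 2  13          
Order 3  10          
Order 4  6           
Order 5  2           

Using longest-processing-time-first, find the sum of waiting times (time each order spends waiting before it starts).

97

LPT (decreasing processing time): Order 2 Order 3 Order 4 Order 1 Order 5.
Order 2: waits 0, runs 0→13
Order 3: waits 13, runs 13→23
Order 4: waits 23, runs 23→29
Order 1: waits 29, runs 29→32
Order 5: waits 32, runs 32→34
Sum = 0+13+23+29+32 = 97.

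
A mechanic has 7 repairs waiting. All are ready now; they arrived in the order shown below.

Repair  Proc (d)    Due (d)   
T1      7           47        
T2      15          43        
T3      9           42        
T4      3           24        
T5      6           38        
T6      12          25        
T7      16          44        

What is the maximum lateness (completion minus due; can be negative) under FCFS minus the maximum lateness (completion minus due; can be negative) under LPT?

-17

FIFO (arrival order): T1 T2 T3 T4 T5 T6 T7.
T1: 0→7, due 47, lateness -40
T2: 7→22, due 43, lateness -21
T3: 22→31, due 42, lateness -11
T4: 31→34, due 24, lateness 10
T5: 34→40, due 38, lateness 2
T6: 40→52, due 25, lateness 27
T7: 52→68, due 44, lateness 24
Maximum = 27.
LPT (decreasing processing time): T7 T2 T6 T3 T1 T5 T4.
T7: 0→16, due 44, lateness -28
T2: 16→31, due 43, lateness -12
T6: 31→43, due 25, lateness 18
T3: 43→52, due 42, lateness 10
T1: 52→59, due 47, lateness 12
T5: 59→65, due 38, lateness 27
T4: 65→68, due 24, lateness 44
Maximum = 44.
Difference = 27 − 44 = -17.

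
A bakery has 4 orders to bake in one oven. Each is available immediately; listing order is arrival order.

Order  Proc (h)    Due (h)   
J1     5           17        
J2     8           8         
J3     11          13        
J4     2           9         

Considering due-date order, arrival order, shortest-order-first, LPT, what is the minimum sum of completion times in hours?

50

EDD (increasing due date): J2 J4 J3 J1.
J2: 0→8
J4: 8→10
J3: 10→21
J1: 21→26
Sum = 8+10+21+26 = 65.
FIFO (arrival order): J1 J2 J3 J4.
J1: 0→5
J2: 5→13
J3: 13→24
J4: 24→26
Sum = 5+13+24+26 = 68.
SPT (increasing processing time): J4 J1 J2 J3.
J4: 0→2
J1: 2→7
J2: 7→15
J3: 15→26
Sum = 2+7+15+26 = 50.
LPT (decreasing processing time): J3 J2 J1 J4.
J3: 0→11
J2: 11→19
J1: 19→24
J4: 24→26
Sum = 11+19+24+26 = 80.
EDD 65, FIFO 68, SPT 50, LPT 80 → minimum 50.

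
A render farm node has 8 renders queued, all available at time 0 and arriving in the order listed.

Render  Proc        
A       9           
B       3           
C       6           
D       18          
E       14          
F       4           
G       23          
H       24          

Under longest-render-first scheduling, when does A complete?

LPT (decreasing processing time): H G D E A C F B.
H: 0→24
G: 24→47
D: 47→65
E: 65→79
A: 79→88

88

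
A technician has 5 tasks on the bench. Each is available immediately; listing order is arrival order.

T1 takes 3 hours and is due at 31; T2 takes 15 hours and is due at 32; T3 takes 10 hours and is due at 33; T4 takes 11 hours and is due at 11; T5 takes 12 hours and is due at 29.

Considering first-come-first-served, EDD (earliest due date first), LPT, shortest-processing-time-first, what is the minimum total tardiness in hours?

27

FIFO (arrival order): T1 T2 T3 T4 T5.
T1: 0→3, due 31, tardiness 0
T2: 3→18, due 32, tardiness 0
T3: 18→28, due 33, tardiness 0
T4: 28→39, due 11, tardiness 28
T5: 39→51, due 29, tardiness 22
Sum = 0+0+0+28+22 = 50.
EDD (increasing due date): T4 T5 T1 T2 T3.
T4: 0→11, due 11, tardiness 0
T5: 11→23, due 29, tardiness 0
T1: 23→26, due 31, tardiness 0
T2: 26→41, due 32, tardiness 9
T3: 41→51, due 33, tardiness 18
Sum = 0+0+0+9+18 = 27.
LPT (decreasing processing time): T2 T5 T4 T3 T1.
T2: 0→15, due 32, tardiness 0
T5: 15→27, due 29, tardiness 0
T4: 27→38, due 11, tardiness 27
T3: 38→48, due 33, tardiness 15
T1: 48→51, due 31, tardiness 20
Sum = 0+0+27+15+20 = 62.
SPT (increasing processing time): T1 T3 T4 T5 T2.
T1: 0→3, due 31, tardiness 0
T3: 3→13, due 33, tardiness 0
T4: 13→24, due 11, tardiness 13
T5: 24→36, due 29, tardiness 7
T2: 36→51, due 32, tardiness 19
Sum = 0+0+13+7+19 = 39.
FIFO 50, EDD 27, LPT 62, SPT 39 → minimum 27.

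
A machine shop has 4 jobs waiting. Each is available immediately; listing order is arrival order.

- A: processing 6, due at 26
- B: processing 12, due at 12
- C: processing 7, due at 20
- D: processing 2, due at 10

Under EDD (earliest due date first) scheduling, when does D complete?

2

EDD (increasing due date): D B C A.
D: 0→2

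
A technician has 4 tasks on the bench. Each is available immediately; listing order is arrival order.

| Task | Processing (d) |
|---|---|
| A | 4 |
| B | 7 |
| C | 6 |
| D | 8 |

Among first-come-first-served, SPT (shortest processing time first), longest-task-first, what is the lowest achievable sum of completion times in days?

56

FIFO (arrival order): A B C D.
A: 0→4
B: 4→11
C: 11→17
D: 17→25
Sum = 4+11+17+25 = 57.
SPT (increasing processing time): A C B D.
A: 0→4
C: 4→10
B: 10→17
D: 17→25
Sum = 4+10+17+25 = 56.
LPT (decreasing processing time): D B C A.
D: 0→8
B: 8→15
C: 15→21
A: 21→25
Sum = 8+15+21+25 = 69.
FIFO 57, SPT 56, LPT 69 → minimum 56.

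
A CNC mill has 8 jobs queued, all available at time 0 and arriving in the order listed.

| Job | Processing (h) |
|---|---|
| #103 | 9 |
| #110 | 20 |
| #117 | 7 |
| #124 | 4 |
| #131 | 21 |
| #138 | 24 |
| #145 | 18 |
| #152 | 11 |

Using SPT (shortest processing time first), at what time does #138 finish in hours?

SPT (increasing processing time): #124 #117 #103 #152 #145 #110 #131 #138.
#124: 0→4
#117: 4→11
#103: 11→20
#152: 20→31
#145: 31→49
#110: 49→69
#131: 69→90
#138: 90→114

114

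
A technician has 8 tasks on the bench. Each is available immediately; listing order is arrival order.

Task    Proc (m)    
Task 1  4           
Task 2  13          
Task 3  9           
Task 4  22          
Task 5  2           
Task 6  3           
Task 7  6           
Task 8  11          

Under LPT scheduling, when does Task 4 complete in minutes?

LPT (decreasing processing time): Task 4 Task 2 Task 8 Task 3 Task 7 Task 1 Task 6 Task 5.
Task 4: 0→22

22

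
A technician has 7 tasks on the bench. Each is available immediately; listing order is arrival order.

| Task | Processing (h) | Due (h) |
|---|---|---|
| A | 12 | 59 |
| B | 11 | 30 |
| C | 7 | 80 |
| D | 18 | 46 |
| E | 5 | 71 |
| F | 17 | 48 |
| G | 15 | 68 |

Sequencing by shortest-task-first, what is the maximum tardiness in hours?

39

SPT (increasing processing time): E C B A G F D.
E: 0→5, due 71, tardiness 0
C: 5→12, due 80, tardiness 0
B: 12→23, due 30, tardiness 0
A: 23→35, due 59, tardiness 0
G: 35→50, due 68, tardiness 0
F: 50→67, due 48, tardiness 19
D: 67→85, due 46, tardiness 39
Maximum = 39.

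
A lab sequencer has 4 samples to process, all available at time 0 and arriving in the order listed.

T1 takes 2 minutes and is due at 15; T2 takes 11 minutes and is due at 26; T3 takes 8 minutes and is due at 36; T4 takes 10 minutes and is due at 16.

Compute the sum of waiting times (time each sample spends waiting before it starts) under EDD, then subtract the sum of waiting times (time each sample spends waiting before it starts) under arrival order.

1

EDD (increasing due date): T1 T4 T2 T3.
T1: waits 0, runs 0→2
T4: waits 2, runs 2→12
T2: waits 12, runs 12→23
T3: waits 23, runs 23→31
Sum = 0+2+12+23 = 37.
FIFO (arrival order): T1 T2 T3 T4.
T1: waits 0, runs 0→2
T2: waits 2, runs 2→13
T3: waits 13, runs 13→21
T4: waits 21, runs 21→31
Sum = 0+2+13+21 = 36.
Difference = 37 − 36 = 1.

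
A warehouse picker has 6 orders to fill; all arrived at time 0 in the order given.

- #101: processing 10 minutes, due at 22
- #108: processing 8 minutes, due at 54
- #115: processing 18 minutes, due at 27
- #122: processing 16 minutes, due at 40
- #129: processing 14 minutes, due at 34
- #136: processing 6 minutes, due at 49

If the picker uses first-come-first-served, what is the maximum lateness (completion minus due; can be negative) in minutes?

32

FIFO (arrival order): #101 #108 #115 #122 #129 #136.
#101: 0→10, due 22, lateness -12
#108: 10→18, due 54, lateness -36
#115: 18→36, due 27, lateness 9
#122: 36→52, due 40, lateness 12
#129: 52→66, due 34, lateness 32
#136: 66→72, due 49, lateness 23
Maximum = 32.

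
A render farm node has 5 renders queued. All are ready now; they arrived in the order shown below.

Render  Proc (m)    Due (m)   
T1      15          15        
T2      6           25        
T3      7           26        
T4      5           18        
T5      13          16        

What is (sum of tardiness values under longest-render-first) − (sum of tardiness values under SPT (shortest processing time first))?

19

LPT (decreasing processing time): T1 T5 T3 T2 T4.
T1: 0→15, due 15, tardiness 0
T5: 15→28, due 16, tardiness 12
T3: 28→35, due 26, tardiness 9
T2: 35→41, due 25, tardiness 16
T4: 41→46, due 18, tardiness 28
Sum = 0+12+9+16+28 = 65.
SPT (increasing processing time): T4 T2 T3 T5 T1.
T4: 0→5, due 18, tardiness 0
T2: 5→11, due 25, tardiness 0
T3: 11→18, due 26, tardiness 0
T5: 18→31, due 16, tardiness 15
T1: 31→46, due 15, tardiness 31
Sum = 0+0+0+15+31 = 46.
Difference = 65 − 46 = 19.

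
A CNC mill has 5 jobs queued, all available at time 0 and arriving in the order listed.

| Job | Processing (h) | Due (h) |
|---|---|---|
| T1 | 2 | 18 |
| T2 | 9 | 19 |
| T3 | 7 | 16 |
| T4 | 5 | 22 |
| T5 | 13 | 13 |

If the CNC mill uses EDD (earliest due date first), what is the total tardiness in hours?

34

EDD (increasing due date): T5 T3 T1 T2 T4.
T5: 0→13, due 13, tardiness 0
T3: 13→20, due 16, tardiness 4
T1: 20→22, due 18, tardiness 4
T2: 22→31, due 19, tardiness 12
T4: 31→36, due 22, tardiness 14
Sum = 0+4+4+12+14 = 34.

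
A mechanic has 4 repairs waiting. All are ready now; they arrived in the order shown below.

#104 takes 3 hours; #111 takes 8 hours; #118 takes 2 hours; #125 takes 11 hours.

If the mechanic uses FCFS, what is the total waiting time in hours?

27

FIFO (arrival order): #104 #111 #118 #125.
#104: waits 0, runs 0→3
#111: waits 3, runs 3→11
#118: waits 11, runs 11→13
#125: waits 13, runs 13→24
Sum = 0+3+11+13 = 27.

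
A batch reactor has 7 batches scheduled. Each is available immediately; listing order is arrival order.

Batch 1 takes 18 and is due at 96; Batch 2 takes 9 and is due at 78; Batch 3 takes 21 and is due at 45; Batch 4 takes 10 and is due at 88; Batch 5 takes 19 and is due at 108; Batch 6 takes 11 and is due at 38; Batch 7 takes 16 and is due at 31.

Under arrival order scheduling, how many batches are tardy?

3

FIFO (arrival order): Batch 1 Batch 2 Batch 3 Batch 4 Batch 5 Batch 6 Batch 7.
Batch 1: 0→18, due 96, tardiness 0
Batch 2: 18→27, due 78, tardiness 0
Batch 3: 27→48, due 45, tardiness 3
Batch 4: 48→58, due 88, tardiness 0
Batch 5: 58→77, due 108, tardiness 0
Batch 6: 77→88, due 38, tardiness 50
Batch 7: 88→104, due 31, tardiness 73
Late batches: 3.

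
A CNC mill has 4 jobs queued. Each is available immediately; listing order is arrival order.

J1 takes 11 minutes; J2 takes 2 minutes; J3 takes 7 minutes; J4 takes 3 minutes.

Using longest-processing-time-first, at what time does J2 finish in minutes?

23

LPT (decreasing processing time): J1 J3 J4 J2.
J1: 0→11
J3: 11→18
J4: 18→21
J2: 21→23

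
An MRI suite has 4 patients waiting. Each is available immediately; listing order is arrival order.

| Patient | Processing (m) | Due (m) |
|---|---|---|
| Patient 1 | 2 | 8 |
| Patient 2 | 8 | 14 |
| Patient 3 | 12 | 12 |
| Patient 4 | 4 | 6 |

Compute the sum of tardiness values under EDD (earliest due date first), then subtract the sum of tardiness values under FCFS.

EDD (increasing due date): Patient 4 Patient 1 Patient 3 Patient 2.
Patient 4: 0→4, due 6, tardiness 0
Patient 1: 4→6, due 8, tardiness 0
Patient 3: 6→18, due 12, tardiness 6
Patient 2: 18→26, due 14, tardiness 12
Sum = 0+0+6+12 = 18.
FIFO (arrival order): Patient 1 Patient 2 Patient 3 Patient 4.
Patient 1: 0→2, due 8, tardiness 0
Patient 2: 2→10, due 14, tardiness 0
Patient 3: 10→22, due 12, tardiness 10
Patient 4: 22→26, due 6, tardiness 20
Sum = 0+0+10+20 = 30.
Difference = 18 − 30 = -12.

-12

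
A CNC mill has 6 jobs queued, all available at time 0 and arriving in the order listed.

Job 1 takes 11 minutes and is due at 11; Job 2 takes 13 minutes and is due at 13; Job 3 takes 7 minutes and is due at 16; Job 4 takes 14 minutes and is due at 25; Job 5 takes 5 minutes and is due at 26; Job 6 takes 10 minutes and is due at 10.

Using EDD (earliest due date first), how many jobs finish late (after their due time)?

EDD (increasing due date): Job 6 Job 1 Job 2 Job 3 Job 4 Job 5.
Job 6: 0→10, due 10, tardiness 0
Job 1: 10→21, due 11, tardiness 10
Job 2: 21→34, due 13, tardiness 21
Job 3: 34→41, due 16, tardiness 25
Job 4: 41→55, due 25, tardiness 30
Job 5: 55→60, due 26, tardiness 34
Late jobs: 5.

5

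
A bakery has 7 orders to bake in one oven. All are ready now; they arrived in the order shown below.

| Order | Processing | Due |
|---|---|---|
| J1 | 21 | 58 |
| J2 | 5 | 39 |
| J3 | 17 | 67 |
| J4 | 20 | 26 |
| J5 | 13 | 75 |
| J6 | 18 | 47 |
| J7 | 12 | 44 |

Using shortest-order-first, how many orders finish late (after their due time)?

SPT (increasing processing time): J2 J7 J5 J3 J6 J4 J1.
J2: 0→5, due 39, tardiness 0
J7: 5→17, due 44, tardiness 0
J5: 17→30, due 75, tardiness 0
J3: 30→47, due 67, tardiness 0
J6: 47→65, due 47, tardiness 18
J4: 65→85, due 26, tardiness 59
J1: 85→106, due 58, tardiness 48
Late orders: 3.

3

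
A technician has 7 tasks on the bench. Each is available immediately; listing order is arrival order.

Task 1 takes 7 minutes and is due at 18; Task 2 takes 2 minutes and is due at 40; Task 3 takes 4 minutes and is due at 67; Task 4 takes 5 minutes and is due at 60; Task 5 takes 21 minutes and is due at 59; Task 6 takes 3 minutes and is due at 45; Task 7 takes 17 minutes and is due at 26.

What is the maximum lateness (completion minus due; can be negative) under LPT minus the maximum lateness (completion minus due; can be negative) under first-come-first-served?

-6

LPT (decreasing processing time): Task 5 Task 7 Task 1 Task 4 Task 3 Task 6 Task 2.
Task 5: 0→21, due 59, lateness -38
Task 7: 21→38, due 26, lateness 12
Task 1: 38→45, due 18, lateness 27
Task 4: 45→50, due 60, lateness -10
Task 3: 50→54, due 67, lateness -13
Task 6: 54→57, due 45, lateness 12
Task 2: 57→59, due 40, lateness 19
Maximum = 27.
FIFO (arrival order): Task 1 Task 2 Task 3 Task 4 Task 5 Task 6 Task 7.
Task 1: 0→7, due 18, lateness -11
Task 2: 7→9, due 40, lateness -31
Task 3: 9→13, due 67, lateness -54
Task 4: 13→18, due 60, lateness -42
Task 5: 18→39, due 59, lateness -20
Task 6: 39→42, due 45, lateness -3
Task 7: 42→59, due 26, lateness 33
Maximum = 33.
Difference = 27 − 33 = -6.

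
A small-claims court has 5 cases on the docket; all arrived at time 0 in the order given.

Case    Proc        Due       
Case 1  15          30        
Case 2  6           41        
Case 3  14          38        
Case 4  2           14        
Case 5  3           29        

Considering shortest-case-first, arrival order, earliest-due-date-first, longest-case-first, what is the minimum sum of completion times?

SPT (increasing processing time): Case 4 Case 5 Case 2 Case 3 Case 1.
Case 4: 0→2
Case 5: 2→5
Case 2: 5→11
Case 3: 11→25
Case 1: 25→40
Sum = 2+5+11+25+40 = 83.
FIFO (arrival order): Case 1 Case 2 Case 3 Case 4 Case 5.
Case 1: 0→15
Case 2: 15→21
Case 3: 21→35
Case 4: 35→37
Case 5: 37→40
Sum = 15+21+35+37+40 = 148.
EDD (increasing due date): Case 4 Case 5 Case 1 Case 3 Case 2.
Case 4: 0→2
Case 5: 2→5
Case 1: 5→20
Case 3: 20→34
Case 2: 34→40
Sum = 2+5+20+34+40 = 101.
LPT (decreasing processing time): Case 1 Case 3 Case 2 Case 5 Case 4.
Case 1: 0→15
Case 3: 15→29
Case 2: 29→35
Case 5: 35→38
Case 4: 38→40
Sum = 15+29+35+38+40 = 157.
SPT 83, FIFO 148, EDD 101, LPT 157 → minimum 83.

83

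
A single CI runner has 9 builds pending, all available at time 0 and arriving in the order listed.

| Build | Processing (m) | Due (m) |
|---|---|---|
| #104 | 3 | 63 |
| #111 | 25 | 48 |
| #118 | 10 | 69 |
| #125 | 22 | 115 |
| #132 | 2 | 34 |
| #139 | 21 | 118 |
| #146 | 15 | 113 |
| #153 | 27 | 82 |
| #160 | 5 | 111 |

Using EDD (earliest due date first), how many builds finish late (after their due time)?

EDD (increasing due date): #132 #111 #104 #118 #153 #160 #146 #125 #139.
#132: 0→2, due 34, tardiness 0
#111: 2→27, due 48, tardiness 0
#104: 27→30, due 63, tardiness 0
#118: 30→40, due 69, tardiness 0
#153: 40→67, due 82, tardiness 0
#160: 67→72, due 111, tardiness 0
#146: 72→87, due 113, tardiness 0
#125: 87→109, due 115, tardiness 0
#139: 109→130, due 118, tardiness 12
Late builds: 1.

1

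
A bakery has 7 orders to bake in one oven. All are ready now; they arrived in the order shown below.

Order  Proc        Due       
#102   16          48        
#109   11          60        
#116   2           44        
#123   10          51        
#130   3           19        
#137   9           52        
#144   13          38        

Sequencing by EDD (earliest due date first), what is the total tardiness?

5

EDD (increasing due date): #130 #144 #116 #102 #123 #137 #109.
#130: 0→3, due 19, tardiness 0
#144: 3→16, due 38, tardiness 0
#116: 16→18, due 44, tardiness 0
#102: 18→34, due 48, tardiness 0
#123: 34→44, due 51, tardiness 0
#137: 44→53, due 52, tardiness 1
#109: 53→64, due 60, tardiness 4
Sum = 0+0+0+0+0+1+4 = 5.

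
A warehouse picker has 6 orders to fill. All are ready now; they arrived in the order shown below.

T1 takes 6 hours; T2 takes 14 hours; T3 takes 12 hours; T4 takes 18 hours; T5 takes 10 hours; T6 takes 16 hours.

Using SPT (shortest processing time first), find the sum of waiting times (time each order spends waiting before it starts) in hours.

150

SPT (increasing processing time): T1 T5 T3 T2 T6 T4.
T1: waits 0, runs 0→6
T5: waits 6, runs 6→16
T3: waits 16, runs 16→28
T2: waits 28, runs 28→42
T6: waits 42, runs 42→58
T4: waits 58, runs 58→76
Sum = 0+6+16+28+42+58 = 150.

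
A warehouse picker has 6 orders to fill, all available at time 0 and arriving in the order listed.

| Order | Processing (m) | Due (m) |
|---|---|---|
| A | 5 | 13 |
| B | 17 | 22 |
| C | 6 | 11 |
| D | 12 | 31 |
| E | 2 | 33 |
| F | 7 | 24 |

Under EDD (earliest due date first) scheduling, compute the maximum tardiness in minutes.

EDD (increasing due date): C A B F D E.
C: 0→6, due 11, tardiness 0
A: 6→11, due 13, tardiness 0
B: 11→28, due 22, tardiness 6
F: 28→35, due 24, tardiness 11
D: 35→47, due 31, tardiness 16
E: 47→49, due 33, tardiness 16
Maximum = 16.

16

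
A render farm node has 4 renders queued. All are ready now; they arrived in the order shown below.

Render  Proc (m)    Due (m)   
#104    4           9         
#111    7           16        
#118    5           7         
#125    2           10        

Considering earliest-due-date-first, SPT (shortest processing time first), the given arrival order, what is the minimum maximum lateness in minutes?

EDD (increasing due date): #118 #104 #125 #111.
#118: 0→5, due 7, lateness -2
#104: 5→9, due 9, lateness 0
#125: 9→11, due 10, lateness 1
#111: 11→18, due 16, lateness 2
Maximum = 2.
SPT (increasing processing time): #125 #104 #118 #111.
#125: 0→2, due 10, lateness -8
#104: 2→6, due 9, lateness -3
#118: 6→11, due 7, lateness 4
#111: 11→18, due 16, lateness 2
Maximum = 4.
FIFO (arrival order): #104 #111 #118 #125.
#104: 0→4, due 9, lateness -5
#111: 4→11, due 16, lateness -5
#118: 11→16, due 7, lateness 9
#125: 16→18, due 10, lateness 8
Maximum = 9.
EDD 2, SPT 4, FIFO 9 → minimum 2.

2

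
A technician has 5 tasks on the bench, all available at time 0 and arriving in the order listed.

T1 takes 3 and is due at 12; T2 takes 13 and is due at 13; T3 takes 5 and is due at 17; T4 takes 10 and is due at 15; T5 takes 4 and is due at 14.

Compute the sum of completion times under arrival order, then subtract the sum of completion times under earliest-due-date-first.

FIFO (arrival order): T1 T2 T3 T4 T5.
T1: 0→3
T2: 3→16
T3: 16→21
T4: 21→31
T5: 31→35
Sum = 3+16+21+31+35 = 106.
EDD (increasing due date): T1 T2 T5 T4 T3.
T1: 0→3
T2: 3→16
T5: 16→20
T4: 20→30
T3: 30→35
Sum = 3+16+20+30+35 = 104.
Difference = 106 − 104 = 2.

2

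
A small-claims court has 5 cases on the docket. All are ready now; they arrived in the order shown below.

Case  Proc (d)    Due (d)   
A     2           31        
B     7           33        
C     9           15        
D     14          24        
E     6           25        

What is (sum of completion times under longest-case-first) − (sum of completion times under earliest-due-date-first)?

11

LPT (decreasing processing time): D C B E A.
D: 0→14
C: 14→23
B: 23→30
E: 30→36
A: 36→38
Sum = 14+23+30+36+38 = 141.
EDD (increasing due date): C D E A B.
C: 0→9
D: 9→23
E: 23→29
A: 29→31
B: 31→38
Sum = 9+23+29+31+38 = 130.
Difference = 141 − 130 = 11.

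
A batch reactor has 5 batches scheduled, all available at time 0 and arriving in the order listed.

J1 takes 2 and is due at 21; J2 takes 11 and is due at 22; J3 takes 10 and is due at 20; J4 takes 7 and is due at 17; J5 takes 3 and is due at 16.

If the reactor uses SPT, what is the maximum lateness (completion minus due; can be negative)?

SPT (increasing processing time): J1 J5 J4 J3 J2.
J1: 0→2, due 21, lateness -19
J5: 2→5, due 16, lateness -11
J4: 5→12, due 17, lateness -5
J3: 12→22, due 20, lateness 2
J2: 22→33, due 22, lateness 11
Maximum = 11.

11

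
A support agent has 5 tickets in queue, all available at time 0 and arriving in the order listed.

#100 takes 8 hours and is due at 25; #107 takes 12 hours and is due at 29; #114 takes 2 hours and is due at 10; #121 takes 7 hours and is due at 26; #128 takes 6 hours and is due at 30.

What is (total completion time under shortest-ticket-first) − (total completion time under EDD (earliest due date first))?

-10

SPT (increasing processing time): #114 #128 #121 #100 #107.
#114: 0→2
#128: 2→8
#121: 8→15
#100: 15→23
#107: 23→35
Sum = 2+8+15+23+35 = 83.
EDD (increasing due date): #114 #100 #121 #107 #128.
#114: 0→2
#100: 2→10
#121: 10→17
#107: 17→29
#128: 29→35
Sum = 2+10+17+29+35 = 93.
Difference = 83 − 93 = -10.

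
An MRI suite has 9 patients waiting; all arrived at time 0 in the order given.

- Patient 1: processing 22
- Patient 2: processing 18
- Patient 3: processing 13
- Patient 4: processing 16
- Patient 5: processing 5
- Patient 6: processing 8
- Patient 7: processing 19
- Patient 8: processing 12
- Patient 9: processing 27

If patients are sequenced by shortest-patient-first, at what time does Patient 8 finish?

25

SPT (increasing processing time): Patient 5 Patient 6 Patient 8 Patient 3 Patient 4 Patient 2 Patient 7 Patient 1 Patient 9.
Patient 5: 0→5
Patient 6: 5→13
Patient 8: 13→25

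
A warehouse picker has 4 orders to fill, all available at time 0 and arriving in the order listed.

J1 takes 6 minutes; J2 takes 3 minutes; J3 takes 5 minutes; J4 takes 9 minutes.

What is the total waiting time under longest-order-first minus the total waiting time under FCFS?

LPT (decreasing processing time): J4 J1 J3 J2.
J4: waits 0, runs 0→9
J1: waits 9, runs 9→15
J3: waits 15, runs 15→20
J2: waits 20, runs 20→23
Sum = 0+9+15+20 = 44.
FIFO (arrival order): J1 J2 J3 J4.
J1: waits 0, runs 0→6
J2: waits 6, runs 6→9
J3: waits 9, runs 9→14
J4: waits 14, runs 14→23
Sum = 0+6+9+14 = 29.
Difference = 44 − 29 = 15.

15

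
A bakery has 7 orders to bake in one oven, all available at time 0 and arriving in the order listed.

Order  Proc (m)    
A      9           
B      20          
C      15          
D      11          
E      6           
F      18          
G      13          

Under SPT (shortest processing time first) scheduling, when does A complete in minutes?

SPT (increasing processing time): E A D G C F B.
E: 0→6
A: 6→15

15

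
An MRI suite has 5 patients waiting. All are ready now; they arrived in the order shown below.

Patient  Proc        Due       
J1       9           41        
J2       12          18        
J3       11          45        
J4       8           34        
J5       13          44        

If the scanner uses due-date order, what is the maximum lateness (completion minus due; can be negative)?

EDD (increasing due date): J2 J4 J1 J5 J3.
J2: 0→12, due 18, lateness -6
J4: 12→20, due 34, lateness -14
J1: 20→29, due 41, lateness -12
J5: 29→42, due 44, lateness -2
J3: 42→53, due 45, lateness 8
Maximum = 8.

8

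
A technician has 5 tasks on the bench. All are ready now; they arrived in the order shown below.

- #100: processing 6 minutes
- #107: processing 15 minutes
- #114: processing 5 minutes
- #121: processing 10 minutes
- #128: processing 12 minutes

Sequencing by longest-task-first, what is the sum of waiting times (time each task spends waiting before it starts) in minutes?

LPT (decreasing processing time): #107 #128 #121 #100 #114.
#107: waits 0, runs 0→15
#128: waits 15, runs 15→27
#121: waits 27, runs 27→37
#100: waits 37, runs 37→43
#114: waits 43, runs 43→48
Sum = 0+15+27+37+43 = 122.

122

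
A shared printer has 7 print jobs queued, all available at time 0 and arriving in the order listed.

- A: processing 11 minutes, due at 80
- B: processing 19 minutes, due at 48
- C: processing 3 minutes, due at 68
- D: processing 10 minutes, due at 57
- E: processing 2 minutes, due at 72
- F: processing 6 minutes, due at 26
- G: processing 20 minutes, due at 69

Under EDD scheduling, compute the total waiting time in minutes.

EDD (increasing due date): F B D C G E A.
F: waits 0, runs 0→6
B: waits 6, runs 6→25
D: waits 25, runs 25→35
C: waits 35, runs 35→38
G: waits 38, runs 38→58
E: waits 58, runs 58→60
A: waits 60, runs 60→71
Sum = 0+6+25+35+38+58+60 = 222.

222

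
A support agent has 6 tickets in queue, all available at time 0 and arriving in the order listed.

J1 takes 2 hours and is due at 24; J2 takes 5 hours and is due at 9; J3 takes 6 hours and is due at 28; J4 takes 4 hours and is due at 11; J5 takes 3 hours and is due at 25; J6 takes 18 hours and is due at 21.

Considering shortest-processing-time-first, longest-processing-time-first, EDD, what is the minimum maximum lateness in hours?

10

SPT (increasing processing time): J1 J5 J4 J2 J3 J6.
J1: 0→2, due 24, lateness -22
J5: 2→5, due 25, lateness -20
J4: 5→9, due 11, lateness -2
J2: 9→14, due 9, lateness 5
J3: 14→20, due 28, lateness -8
J6: 20→38, due 21, lateness 17
Maximum = 17.
LPT (decreasing processing time): J6 J3 J2 J4 J5 J1.
J6: 0→18, due 21, lateness -3
J3: 18→24, due 28, lateness -4
J2: 24→29, due 9, lateness 20
J4: 29→33, due 11, lateness 22
J5: 33→36, due 25, lateness 11
J1: 36→38, due 24, lateness 14
Maximum = 22.
EDD (increasing due date): J2 J4 J6 J1 J5 J3.
J2: 0→5, due 9, lateness -4
J4: 5→9, due 11, lateness -2
J6: 9→27, due 21, lateness 6
J1: 27→29, due 24, lateness 5
J5: 29→32, due 25, lateness 7
J3: 32→38, due 28, lateness 10
Maximum = 10.
SPT 17, LPT 22, EDD 10 → minimum 10.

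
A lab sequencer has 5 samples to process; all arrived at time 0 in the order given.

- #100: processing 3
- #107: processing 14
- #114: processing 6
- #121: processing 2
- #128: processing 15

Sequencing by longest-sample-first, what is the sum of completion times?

157

LPT (decreasing processing time): #128 #107 #114 #100 #121.
#128: 0→15
#107: 15→29
#114: 29→35
#100: 35→38
#121: 38→40
Sum = 15+29+35+38+40 = 157.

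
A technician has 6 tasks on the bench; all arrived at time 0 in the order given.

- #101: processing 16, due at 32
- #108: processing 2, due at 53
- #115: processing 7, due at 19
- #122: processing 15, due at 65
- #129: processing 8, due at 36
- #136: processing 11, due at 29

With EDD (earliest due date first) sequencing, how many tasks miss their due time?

EDD (increasing due date): #115 #136 #101 #129 #108 #122.
#115: 0→7, due 19, tardiness 0
#136: 7→18, due 29, tardiness 0
#101: 18→34, due 32, tardiness 2
#129: 34→42, due 36, tardiness 6
#108: 42→44, due 53, tardiness 0
#122: 44→59, due 65, tardiness 0
Late tasks: 2.

2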